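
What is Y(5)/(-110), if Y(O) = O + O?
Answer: -1/11 ≈ -0.090909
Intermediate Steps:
Y(O) = 2*O
Y(5)/(-110) = (2*5)/(-110) = -1/110*10 = -1/11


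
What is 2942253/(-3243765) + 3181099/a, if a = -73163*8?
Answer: -4013616682549/632862876520 ≈ -6.3420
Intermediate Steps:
a = -585304
2942253/(-3243765) + 3181099/a = 2942253/(-3243765) + 3181099/(-585304) = 2942253*(-1/3243765) + 3181099*(-1/585304) = -980751/1081255 - 3181099/585304 = -4013616682549/632862876520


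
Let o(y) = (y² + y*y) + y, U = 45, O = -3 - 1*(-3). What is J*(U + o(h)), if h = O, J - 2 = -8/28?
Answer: 540/7 ≈ 77.143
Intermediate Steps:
O = 0 (O = -3 + 3 = 0)
J = 12/7 (J = 2 - 8/28 = 2 - 8*1/28 = 2 - 2/7 = 12/7 ≈ 1.7143)
h = 0
o(y) = y + 2*y² (o(y) = (y² + y²) + y = 2*y² + y = y + 2*y²)
J*(U + o(h)) = 12*(45 + 0*(1 + 2*0))/7 = 12*(45 + 0*(1 + 0))/7 = 12*(45 + 0*1)/7 = 12*(45 + 0)/7 = (12/7)*45 = 540/7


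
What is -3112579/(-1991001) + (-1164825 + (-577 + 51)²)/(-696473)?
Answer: 3936132781016/1386678439473 ≈ 2.8385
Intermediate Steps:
-3112579/(-1991001) + (-1164825 + (-577 + 51)²)/(-696473) = -3112579*(-1/1991001) + (-1164825 + (-526)²)*(-1/696473) = 3112579/1991001 + (-1164825 + 276676)*(-1/696473) = 3112579/1991001 - 888149*(-1/696473) = 3112579/1991001 + 888149/696473 = 3936132781016/1386678439473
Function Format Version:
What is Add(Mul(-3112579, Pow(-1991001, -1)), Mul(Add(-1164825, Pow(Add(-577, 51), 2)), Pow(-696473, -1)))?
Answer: Rational(3936132781016, 1386678439473) ≈ 2.8385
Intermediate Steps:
Add(Mul(-3112579, Pow(-1991001, -1)), Mul(Add(-1164825, Pow(Add(-577, 51), 2)), Pow(-696473, -1))) = Add(Mul(-3112579, Rational(-1, 1991001)), Mul(Add(-1164825, Pow(-526, 2)), Rational(-1, 696473))) = Add(Rational(3112579, 1991001), Mul(Add(-1164825, 276676), Rational(-1, 696473))) = Add(Rational(3112579, 1991001), Mul(-888149, Rational(-1, 696473))) = Add(Rational(3112579, 1991001), Rational(888149, 696473)) = Rational(3936132781016, 1386678439473)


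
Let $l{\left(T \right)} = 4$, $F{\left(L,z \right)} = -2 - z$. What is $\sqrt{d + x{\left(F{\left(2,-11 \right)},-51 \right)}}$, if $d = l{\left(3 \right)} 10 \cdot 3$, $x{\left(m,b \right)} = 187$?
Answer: $\sqrt{307} \approx 17.521$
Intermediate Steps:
$d = 120$ ($d = 4 \cdot 10 \cdot 3 = 40 \cdot 3 = 120$)
$\sqrt{d + x{\left(F{\left(2,-11 \right)},-51 \right)}} = \sqrt{120 + 187} = \sqrt{307}$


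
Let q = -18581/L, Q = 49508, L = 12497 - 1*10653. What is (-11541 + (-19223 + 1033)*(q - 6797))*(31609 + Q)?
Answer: 9259672963563801/922 ≈ 1.0043e+13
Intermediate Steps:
L = 1844 (L = 12497 - 10653 = 1844)
q = -18581/1844 ≈ -10.076
(-11541 + (-19223 + 1033)*(q - 6797))*(31609 + Q) = (-11541 + (-19223 + 1033)*(-18581/1844 - 6797))*(31609 + 49508) = (-11541 - 18190*(-12552249/1844))*81117 = (-11541 + 114162704655/922)*81117 = (114152063853/922)*81117 = 9259672963563801/922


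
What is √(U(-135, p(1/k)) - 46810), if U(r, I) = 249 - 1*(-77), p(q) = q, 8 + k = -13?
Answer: 2*I*√11621 ≈ 215.6*I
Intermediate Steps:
k = -21 (k = -8 - 13 = -21)
U(r, I) = 326 (U(r, I) = 249 + 77 = 326)
√(U(-135, p(1/k)) - 46810) = √(326 - 46810) = √(-46484) = 2*I*√11621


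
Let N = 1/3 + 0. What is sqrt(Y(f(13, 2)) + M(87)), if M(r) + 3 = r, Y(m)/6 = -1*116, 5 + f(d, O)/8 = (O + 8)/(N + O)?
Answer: 6*I*sqrt(17) ≈ 24.739*I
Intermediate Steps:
N = 1/3 (N = 1/3 + 0 = 1/3 ≈ 0.33333)
f(d, O) = -40 + 8*(8 + O)/(1/3 + O) (f(d, O) = -40 + 8*((O + 8)/(1/3 + O)) = -40 + 8*((8 + O)/(1/3 + O)) = -40 + 8*(8 + O)/(1/3 + O))
Y(m) = -696 (Y(m) = 6*(-1*116) = 6*(-116) = -696)
M(r) = -3 + r
sqrt(Y(f(13, 2)) + M(87)) = sqrt(-696 + (-3 + 87)) = sqrt(-696 + 84) = sqrt(-612) = 6*I*sqrt(17)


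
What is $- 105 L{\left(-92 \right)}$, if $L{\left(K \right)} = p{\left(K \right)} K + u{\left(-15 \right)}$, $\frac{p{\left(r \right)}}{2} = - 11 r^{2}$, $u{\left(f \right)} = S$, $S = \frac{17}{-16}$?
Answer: $- \frac{28780306695}{16} \approx -1.7988 \cdot 10^{9}$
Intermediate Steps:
$S = - \frac{17}{16}$ ($S = 17 \left(- \frac{1}{16}\right) = - \frac{17}{16} \approx -1.0625$)
$u{\left(f \right)} = - \frac{17}{16}$
$p{\left(r \right)} = - 22 r^{2}$ ($p{\left(r \right)} = 2 \left(- 11 r^{2}\right) = - 22 r^{2}$)
$L{\left(K \right)} = - \frac{17}{16} - 22 K^{3}$ ($L{\left(K \right)} = - 22 K^{2} K - \frac{17}{16} = - 22 K^{3} - \frac{17}{16} = - \frac{17}{16} - 22 K^{3}$)
$- 105 L{\left(-92 \right)} = - 105 \left(- \frac{17}{16} - 22 \left(-92\right)^{3}\right) = - 105 \left(- \frac{17}{16} - -17131136\right) = - 105 \left(- \frac{17}{16} + 17131136\right) = \left(-105\right) \frac{274098159}{16} = - \frac{28780306695}{16}$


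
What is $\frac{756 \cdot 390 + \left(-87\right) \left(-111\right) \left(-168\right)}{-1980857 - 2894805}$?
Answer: $\frac{663768}{2437831} \approx 0.27228$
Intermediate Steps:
$\frac{756 \cdot 390 + \left(-87\right) \left(-111\right) \left(-168\right)}{-1980857 - 2894805} = \frac{294840 + 9657 \left(-168\right)}{-4875662} = \left(294840 - 1622376\right) \left(- \frac{1}{4875662}\right) = \left(-1327536\right) \left(- \frac{1}{4875662}\right) = \frac{663768}{2437831}$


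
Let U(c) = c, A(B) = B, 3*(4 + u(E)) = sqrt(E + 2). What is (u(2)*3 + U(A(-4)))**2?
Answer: 196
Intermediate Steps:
u(E) = -4 + sqrt(2 + E)/3 (u(E) = -4 + sqrt(E + 2)/3 = -4 + sqrt(2 + E)/3)
(u(2)*3 + U(A(-4)))**2 = ((-4 + sqrt(2 + 2)/3)*3 - 4)**2 = ((-4 + sqrt(4)/3)*3 - 4)**2 = ((-4 + (1/3)*2)*3 - 4)**2 = ((-4 + 2/3)*3 - 4)**2 = (-10/3*3 - 4)**2 = (-10 - 4)**2 = (-14)**2 = 196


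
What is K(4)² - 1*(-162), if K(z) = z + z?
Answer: 226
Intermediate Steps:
K(z) = 2*z
K(4)² - 1*(-162) = (2*4)² - 1*(-162) = 8² + 162 = 64 + 162 = 226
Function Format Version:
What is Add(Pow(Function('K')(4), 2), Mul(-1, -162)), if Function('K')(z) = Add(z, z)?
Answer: 226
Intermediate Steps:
Function('K')(z) = Mul(2, z)
Add(Pow(Function('K')(4), 2), Mul(-1, -162)) = Add(Pow(Mul(2, 4), 2), Mul(-1, -162)) = Add(Pow(8, 2), 162) = Add(64, 162) = 226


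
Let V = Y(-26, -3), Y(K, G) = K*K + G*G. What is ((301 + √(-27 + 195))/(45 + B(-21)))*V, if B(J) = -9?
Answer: 206185/36 + 685*√42/18 ≈ 5974.0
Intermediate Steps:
Y(K, G) = G² + K² (Y(K, G) = K² + G² = G² + K²)
V = 685 (V = (-3)² + (-26)² = 9 + 676 = 685)
((301 + √(-27 + 195))/(45 + B(-21)))*V = ((301 + √(-27 + 195))/(45 - 9))*685 = ((301 + √168)/36)*685 = ((301 + 2*√42)*(1/36))*685 = (301/36 + √42/18)*685 = 206185/36 + 685*√42/18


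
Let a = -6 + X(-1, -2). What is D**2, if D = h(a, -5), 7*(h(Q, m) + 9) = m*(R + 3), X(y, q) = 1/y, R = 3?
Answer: 8649/49 ≈ 176.51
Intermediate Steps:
a = -7 (a = -6 + 1/(-1) = -6 - 1 = -7)
h(Q, m) = -9 + 6*m/7 (h(Q, m) = -9 + (m*(3 + 3))/7 = -9 + (m*6)/7 = -9 + (6*m)/7 = -9 + 6*m/7)
D = -93/7 (D = -9 + (6/7)*(-5) = -9 - 30/7 = -93/7 ≈ -13.286)
D**2 = (-93/7)**2 = 8649/49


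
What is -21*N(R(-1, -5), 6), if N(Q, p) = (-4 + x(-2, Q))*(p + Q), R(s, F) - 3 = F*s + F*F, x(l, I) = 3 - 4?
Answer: 4095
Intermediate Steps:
x(l, I) = -1
R(s, F) = 3 + F**2 + F*s (R(s, F) = 3 + (F*s + F*F) = 3 + (F*s + F**2) = 3 + (F**2 + F*s) = 3 + F**2 + F*s)
N(Q, p) = -5*Q - 5*p (N(Q, p) = (-4 - 1)*(p + Q) = -5*(Q + p) = -5*Q - 5*p)
-21*N(R(-1, -5), 6) = -21*(-5*(3 + (-5)**2 - 5*(-1)) - 5*6) = -21*(-5*(3 + 25 + 5) - 30) = -21*(-5*33 - 30) = -21*(-165 - 30) = -21*(-195) = 4095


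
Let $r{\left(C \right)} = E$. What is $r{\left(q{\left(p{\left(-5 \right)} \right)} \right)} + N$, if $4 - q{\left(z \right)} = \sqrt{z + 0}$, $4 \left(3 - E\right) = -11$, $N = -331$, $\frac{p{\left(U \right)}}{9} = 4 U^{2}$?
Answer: $- \frac{1301}{4} \approx -325.25$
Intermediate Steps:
$p{\left(U \right)} = 36 U^{2}$ ($p{\left(U \right)} = 9 \cdot 4 U^{2} = 36 U^{2}$)
$E = \frac{23}{4}$ ($E = 3 - - \frac{11}{4} = 3 + \frac{11}{4} = \frac{23}{4} \approx 5.75$)
$q{\left(z \right)} = 4 - \sqrt{z}$ ($q{\left(z \right)} = 4 - \sqrt{z + 0} = 4 - \sqrt{z}$)
$r{\left(C \right)} = \frac{23}{4}$
$r{\left(q{\left(p{\left(-5 \right)} \right)} \right)} + N = \frac{23}{4} - 331 = - \frac{1301}{4}$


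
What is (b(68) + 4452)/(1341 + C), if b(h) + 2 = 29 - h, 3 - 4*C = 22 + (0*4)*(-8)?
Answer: 17644/5345 ≈ 3.3010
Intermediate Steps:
C = -19/4 (C = 3/4 - (22 + (0*4)*(-8))/4 = 3/4 - (22 + 0*(-8))/4 = 3/4 - (22 + 0)/4 = 3/4 - 1/4*22 = 3/4 - 11/2 = -19/4 ≈ -4.7500)
b(h) = 27 - h (b(h) = -2 + (29 - h) = 27 - h)
(b(68) + 4452)/(1341 + C) = ((27 - 1*68) + 4452)/(1341 - 19/4) = ((27 - 68) + 4452)/(5345/4) = (-41 + 4452)*(4/5345) = 4411*(4/5345) = 17644/5345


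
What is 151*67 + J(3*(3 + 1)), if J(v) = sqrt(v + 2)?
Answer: 10117 + sqrt(14) ≈ 10121.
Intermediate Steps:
J(v) = sqrt(2 + v)
151*67 + J(3*(3 + 1)) = 151*67 + sqrt(2 + 3*(3 + 1)) = 10117 + sqrt(2 + 3*4) = 10117 + sqrt(2 + 12) = 10117 + sqrt(14)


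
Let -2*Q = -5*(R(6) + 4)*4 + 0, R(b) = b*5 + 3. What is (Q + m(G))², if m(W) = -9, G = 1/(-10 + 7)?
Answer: 130321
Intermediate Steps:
G = -⅓ (G = 1/(-3) = -⅓ ≈ -0.33333)
R(b) = 3 + 5*b (R(b) = 5*b + 3 = 3 + 5*b)
Q = 370 (Q = -(-5*((3 + 5*6) + 4)*4 + 0)/2 = -(-5*((3 + 30) + 4)*4 + 0)/2 = -(-5*(33 + 4)*4 + 0)/2 = -(-5*37*4 + 0)/2 = -(-185*4 + 0)/2 = -(-740 + 0)/2 = -½*(-740) = 370)
(Q + m(G))² = (370 - 9)² = 361² = 130321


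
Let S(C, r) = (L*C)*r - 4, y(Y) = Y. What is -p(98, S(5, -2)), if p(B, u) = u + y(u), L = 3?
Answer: 68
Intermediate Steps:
S(C, r) = -4 + 3*C*r (S(C, r) = (3*C)*r - 4 = 3*C*r - 4 = -4 + 3*C*r)
p(B, u) = 2*u (p(B, u) = u + u = 2*u)
-p(98, S(5, -2)) = -2*(-4 + 3*5*(-2)) = -2*(-4 - 30) = -2*(-34) = -1*(-68) = 68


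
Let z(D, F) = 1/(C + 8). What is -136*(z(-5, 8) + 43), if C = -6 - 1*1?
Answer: -5984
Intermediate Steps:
C = -7 (C = -6 - 1 = -7)
z(D, F) = 1 (z(D, F) = 1/(-7 + 8) = 1/1 = 1)
-136*(z(-5, 8) + 43) = -136*(1 + 43) = -136*44 = -5984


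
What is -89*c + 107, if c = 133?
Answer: -11730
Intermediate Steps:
-89*c + 107 = -89*133 + 107 = -11837 + 107 = -11730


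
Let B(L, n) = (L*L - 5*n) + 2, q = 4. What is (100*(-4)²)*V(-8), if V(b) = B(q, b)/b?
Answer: -11600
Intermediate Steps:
B(L, n) = 2 + L² - 5*n (B(L, n) = (L² - 5*n) + 2 = 2 + L² - 5*n)
V(b) = (18 - 5*b)/b (V(b) = (2 + 4² - 5*b)/b = (2 + 16 - 5*b)/b = (18 - 5*b)/b)
(100*(-4)²)*V(-8) = (100*(-4)²)*(-5 + 18/(-8)) = (100*16)*(-5 + 18*(-⅛)) = 1600*(-5 - 9/4) = 1600*(-29/4) = -11600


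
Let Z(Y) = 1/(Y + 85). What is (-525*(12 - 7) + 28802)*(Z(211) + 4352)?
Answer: 33721028161/296 ≈ 1.1392e+8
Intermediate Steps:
Z(Y) = 1/(85 + Y)
(-525*(12 - 7) + 28802)*(Z(211) + 4352) = (-525*(12 - 7) + 28802)*(1/(85 + 211) + 4352) = (-525*5 + 28802)*(1/296 + 4352) = (-2625 + 28802)*(1/296 + 4352) = 26177*(1288193/296) = 33721028161/296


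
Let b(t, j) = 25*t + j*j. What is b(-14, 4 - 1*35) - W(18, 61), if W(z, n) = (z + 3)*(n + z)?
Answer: -1048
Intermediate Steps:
W(z, n) = (3 + z)*(n + z)
b(t, j) = j**2 + 25*t (b(t, j) = 25*t + j**2 = j**2 + 25*t)
b(-14, 4 - 1*35) - W(18, 61) = ((4 - 1*35)**2 + 25*(-14)) - (18**2 + 3*61 + 3*18 + 61*18) = ((4 - 35)**2 - 350) - (324 + 183 + 54 + 1098) = ((-31)**2 - 350) - 1*1659 = (961 - 350) - 1659 = 611 - 1659 = -1048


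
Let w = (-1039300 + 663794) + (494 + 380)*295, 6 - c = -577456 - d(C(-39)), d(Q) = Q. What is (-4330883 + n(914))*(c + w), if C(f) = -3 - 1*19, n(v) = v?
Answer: -1990763867316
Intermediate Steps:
C(f) = -22 (C(f) = -3 - 19 = -22)
c = 577440 (c = 6 - (-577456 - 1*(-22)) = 6 - (-577456 + 22) = 6 - 1*(-577434) = 6 + 577434 = 577440)
w = -117676 (w = -375506 + 874*295 = -375506 + 257830 = -117676)
(-4330883 + n(914))*(c + w) = (-4330883 + 914)*(577440 - 117676) = -4329969*459764 = -1990763867316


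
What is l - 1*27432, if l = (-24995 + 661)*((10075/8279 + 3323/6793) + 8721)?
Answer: -11938791436828490/56239247 ≈ -2.1229e+8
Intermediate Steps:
l = -11937248681804786/56239247 (l = -24334*((10075*(1/8279) + 3323*(1/6793)) + 8721) = -24334*((10075/8279 + 3323/6793) + 8721) = -24334*(95950592/56239247 + 8721) = -24334*490558423679/56239247 = -11937248681804786/56239247 ≈ -2.1226e+8)
l - 1*27432 = -11937248681804786/56239247 - 1*27432 = -11937248681804786/56239247 - 27432 = -11938791436828490/56239247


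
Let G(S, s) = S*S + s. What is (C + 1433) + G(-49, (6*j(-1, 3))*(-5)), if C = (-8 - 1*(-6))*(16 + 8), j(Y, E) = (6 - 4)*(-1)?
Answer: 3846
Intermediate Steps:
j(Y, E) = -2 (j(Y, E) = 2*(-1) = -2)
G(S, s) = s + S**2 (G(S, s) = S**2 + s = s + S**2)
C = -48 (C = (-8 + 6)*24 = -2*24 = -48)
(C + 1433) + G(-49, (6*j(-1, 3))*(-5)) = (-48 + 1433) + ((6*(-2))*(-5) + (-49)**2) = 1385 + (-12*(-5) + 2401) = 1385 + (60 + 2401) = 1385 + 2461 = 3846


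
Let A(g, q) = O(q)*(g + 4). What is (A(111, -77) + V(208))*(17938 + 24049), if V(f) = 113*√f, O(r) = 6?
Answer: 28971030 + 18978124*√13 ≈ 9.7398e+7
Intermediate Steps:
A(g, q) = 24 + 6*g (A(g, q) = 6*(g + 4) = 6*(4 + g) = 24 + 6*g)
(A(111, -77) + V(208))*(17938 + 24049) = ((24 + 6*111) + 113*√208)*(17938 + 24049) = ((24 + 666) + 113*(4*√13))*41987 = (690 + 452*√13)*41987 = 28971030 + 18978124*√13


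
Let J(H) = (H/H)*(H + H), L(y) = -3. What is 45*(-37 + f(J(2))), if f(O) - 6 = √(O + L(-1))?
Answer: -1350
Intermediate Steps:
J(H) = 2*H (J(H) = 1*(2*H) = 2*H)
f(O) = 6 + √(-3 + O) (f(O) = 6 + √(O - 3) = 6 + √(-3 + O))
45*(-37 + f(J(2))) = 45*(-37 + (6 + √(-3 + 2*2))) = 45*(-37 + (6 + √(-3 + 4))) = 45*(-37 + (6 + √1)) = 45*(-37 + (6 + 1)) = 45*(-37 + 7) = 45*(-30) = -1350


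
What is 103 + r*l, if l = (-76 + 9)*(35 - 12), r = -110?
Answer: 169613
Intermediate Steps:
l = -1541 (l = -67*23 = -1541)
103 + r*l = 103 - 110*(-1541) = 103 + 169510 = 169613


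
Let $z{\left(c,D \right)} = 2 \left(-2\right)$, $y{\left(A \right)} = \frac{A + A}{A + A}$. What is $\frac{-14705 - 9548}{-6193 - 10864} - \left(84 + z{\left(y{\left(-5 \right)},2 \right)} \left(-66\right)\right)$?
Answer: $- \frac{5911583}{17057} \approx -346.58$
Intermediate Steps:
$y{\left(A \right)} = 1$ ($y{\left(A \right)} = \frac{2 A}{2 A} = 2 A \frac{1}{2 A} = 1$)
$z{\left(c,D \right)} = -4$
$\frac{-14705 - 9548}{-6193 - 10864} - \left(84 + z{\left(y{\left(-5 \right)},2 \right)} \left(-66\right)\right) = \frac{-14705 - 9548}{-6193 - 10864} - \left(84 - -264\right) = - \frac{24253}{-17057} - \left(84 + 264\right) = \left(-24253\right) \left(- \frac{1}{17057}\right) - 348 = \frac{24253}{17057} - 348 = - \frac{5911583}{17057}$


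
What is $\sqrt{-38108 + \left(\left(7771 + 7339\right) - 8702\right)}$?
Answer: $10 i \sqrt{317} \approx 178.04 i$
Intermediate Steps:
$\sqrt{-38108 + \left(\left(7771 + 7339\right) - 8702\right)} = \sqrt{-38108 + \left(15110 - 8702\right)} = \sqrt{-38108 + 6408} = \sqrt{-31700} = 10 i \sqrt{317}$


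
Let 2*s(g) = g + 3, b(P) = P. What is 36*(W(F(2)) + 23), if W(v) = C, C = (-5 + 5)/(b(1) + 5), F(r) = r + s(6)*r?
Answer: 828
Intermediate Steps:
s(g) = 3/2 + g/2 (s(g) = (g + 3)/2 = (3 + g)/2 = 3/2 + g/2)
F(r) = 11*r/2 (F(r) = r + (3/2 + (½)*6)*r = r + (3/2 + 3)*r = r + 9*r/2 = 11*r/2)
C = 0 (C = (-5 + 5)/(1 + 5) = 0/6 = 0*(⅙) = 0)
W(v) = 0
36*(W(F(2)) + 23) = 36*(0 + 23) = 36*23 = 828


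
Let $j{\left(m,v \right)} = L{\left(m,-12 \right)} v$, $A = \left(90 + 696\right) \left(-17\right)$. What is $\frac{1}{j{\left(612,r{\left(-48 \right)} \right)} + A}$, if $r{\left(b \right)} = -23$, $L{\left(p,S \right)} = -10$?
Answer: $- \frac{1}{13132} \approx -7.615 \cdot 10^{-5}$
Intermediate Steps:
$A = -13362$ ($A = 786 \left(-17\right) = -13362$)
$j{\left(m,v \right)} = - 10 v$
$\frac{1}{j{\left(612,r{\left(-48 \right)} \right)} + A} = \frac{1}{\left(-10\right) \left(-23\right) - 13362} = \frac{1}{230 - 13362} = \frac{1}{-13132} = - \frac{1}{13132}$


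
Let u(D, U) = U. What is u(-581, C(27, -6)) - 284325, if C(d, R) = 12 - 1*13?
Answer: -284326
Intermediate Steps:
C(d, R) = -1 (C(d, R) = 12 - 13 = -1)
u(-581, C(27, -6)) - 284325 = -1 - 284325 = -284326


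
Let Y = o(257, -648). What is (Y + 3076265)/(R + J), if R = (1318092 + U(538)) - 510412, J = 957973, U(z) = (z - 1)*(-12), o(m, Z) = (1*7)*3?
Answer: 3076286/1759209 ≈ 1.7487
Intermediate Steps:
o(m, Z) = 21 (o(m, Z) = 7*3 = 21)
U(z) = 12 - 12*z (U(z) = (-1 + z)*(-12) = 12 - 12*z)
Y = 21
R = 801236 (R = (1318092 + (12 - 12*538)) - 510412 = (1318092 + (12 - 6456)) - 510412 = (1318092 - 6444) - 510412 = 1311648 - 510412 = 801236)
(Y + 3076265)/(R + J) = (21 + 3076265)/(801236 + 957973) = 3076286/1759209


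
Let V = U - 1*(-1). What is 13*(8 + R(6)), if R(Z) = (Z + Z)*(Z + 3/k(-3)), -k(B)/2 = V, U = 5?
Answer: 1001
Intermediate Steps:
V = 6 (V = 5 - 1*(-1) = 5 + 1 = 6)
k(B) = -12 (k(B) = -2*6 = -12)
R(Z) = 2*Z*(-¼ + Z) (R(Z) = (Z + Z)*(Z + 3/(-12)) = (2*Z)*(Z + 3*(-1/12)) = (2*Z)*(Z - ¼) = (2*Z)*(-¼ + Z) = 2*Z*(-¼ + Z))
13*(8 + R(6)) = 13*(8 + (½)*6*(-1 + 4*6)) = 13*(8 + (½)*6*(-1 + 24)) = 13*(8 + (½)*6*23) = 13*(8 + 69) = 13*77 = 1001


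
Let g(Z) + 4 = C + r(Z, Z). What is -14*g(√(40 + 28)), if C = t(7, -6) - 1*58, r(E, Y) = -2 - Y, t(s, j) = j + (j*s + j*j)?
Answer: 1064 + 28*√17 ≈ 1179.4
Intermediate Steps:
t(s, j) = j + j² + j*s (t(s, j) = j + (j*s + j²) = j + (j² + j*s) = j + j² + j*s)
C = -70 (C = -6*(1 - 6 + 7) - 1*58 = -6*2 - 58 = -12 - 58 = -70)
g(Z) = -76 - Z (g(Z) = -4 + (-70 + (-2 - Z)) = -4 + (-72 - Z) = -76 - Z)
-14*g(√(40 + 28)) = -14*(-76 - √(40 + 28)) = -14*(-76 - √68) = -14*(-76 - 2*√17) = 1064 + 28*√17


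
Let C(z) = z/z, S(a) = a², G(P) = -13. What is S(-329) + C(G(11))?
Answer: 108242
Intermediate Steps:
C(z) = 1
S(-329) + C(G(11)) = (-329)² + 1 = 108241 + 1 = 108242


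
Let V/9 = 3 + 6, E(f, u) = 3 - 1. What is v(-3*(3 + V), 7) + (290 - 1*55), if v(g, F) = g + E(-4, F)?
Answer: -15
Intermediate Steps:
E(f, u) = 2
V = 81 (V = 9*(3 + 6) = 9*9 = 81)
v(g, F) = 2 + g (v(g, F) = g + 2 = 2 + g)
v(-3*(3 + V), 7) + (290 - 1*55) = (2 - 3*(3 + 81)) + (290 - 1*55) = (2 - 3*84) + (290 - 55) = (2 - 252) + 235 = -250 + 235 = -15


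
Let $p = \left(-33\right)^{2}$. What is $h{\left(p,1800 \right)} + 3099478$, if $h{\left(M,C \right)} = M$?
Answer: $3100567$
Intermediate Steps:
$p = 1089$
$h{\left(p,1800 \right)} + 3099478 = 1089 + 3099478 = 3100567$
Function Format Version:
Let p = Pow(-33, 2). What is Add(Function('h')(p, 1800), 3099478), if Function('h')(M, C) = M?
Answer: 3100567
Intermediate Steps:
p = 1089
Add(Function('h')(p, 1800), 3099478) = Add(1089, 3099478) = 3100567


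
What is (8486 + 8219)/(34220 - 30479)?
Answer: 16705/3741 ≈ 4.4654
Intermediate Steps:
(8486 + 8219)/(34220 - 30479) = 16705/3741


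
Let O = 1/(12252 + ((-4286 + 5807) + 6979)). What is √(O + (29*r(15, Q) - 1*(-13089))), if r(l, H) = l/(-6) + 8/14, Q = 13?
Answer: √17188690506505/36316 ≈ 114.16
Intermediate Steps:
O = 1/20752 (O = 1/(12252 + (1521 + 6979)) = 1/(12252 + 8500) = 1/20752 ≈ 4.8188e-5)
r(l, H) = 4/7 - l/6 (r(l, H) = l*(-⅙) + 8*(1/14) = -l/6 + 4/7 = 4/7 - l/6)
√(O + (29*r(15, Q) - 1*(-13089))) = √(1/20752 + (29*(4/7 - ⅙*15) - 1*(-13089))) = √(1/20752 + (29*(4/7 - 5/2) + 13089)) = √(1/20752 + (29*(-27/14) + 13089)) = √(1/20752 + (-783/14 + 13089)) = √(1/20752 + 182463/14) = √(1893236095/145264) = √17188690506505/36316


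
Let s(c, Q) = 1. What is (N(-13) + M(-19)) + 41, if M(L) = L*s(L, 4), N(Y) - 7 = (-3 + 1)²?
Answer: 33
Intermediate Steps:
N(Y) = 11 (N(Y) = 7 + (-3 + 1)² = 7 + (-2)² = 7 + 4 = 11)
M(L) = L (M(L) = L*1 = L)
(N(-13) + M(-19)) + 41 = (11 - 19) + 41 = -8 + 41 = 33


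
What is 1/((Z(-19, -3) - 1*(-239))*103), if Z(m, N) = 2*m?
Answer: 1/20703 ≈ 4.8302e-5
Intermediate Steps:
1/((Z(-19, -3) - 1*(-239))*103) = 1/((2*(-19) - 1*(-239))*103) = 1/((-38 + 239)*103) = 1/(201*103) = 1/20703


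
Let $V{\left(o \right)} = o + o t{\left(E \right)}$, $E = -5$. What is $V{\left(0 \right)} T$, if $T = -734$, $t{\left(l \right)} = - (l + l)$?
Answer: $0$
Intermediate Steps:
$t{\left(l \right)} = - 2 l$
$V{\left(o \right)} = 11 o$ ($V{\left(o \right)} = o + o \left(\left(-2\right) \left(-5\right)\right) = o + o 10 = o + 10 o = 11 o$)
$V{\left(0 \right)} T = 11 \cdot 0 \left(-734\right) = 0 \left(-734\right) = 0$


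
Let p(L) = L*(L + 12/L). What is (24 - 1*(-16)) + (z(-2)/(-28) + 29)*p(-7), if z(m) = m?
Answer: 25387/14 ≈ 1813.4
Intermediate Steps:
(24 - 1*(-16)) + (z(-2)/(-28) + 29)*p(-7) = (24 - 1*(-16)) + (-2/(-28) + 29)*(12 + (-7)²) = (24 + 16) + (-2*(-1/28) + 29)*(12 + 49) = 40 + (1/14 + 29)*61 = 40 + (407/14)*61 = 40 + 24827/14 = 25387/14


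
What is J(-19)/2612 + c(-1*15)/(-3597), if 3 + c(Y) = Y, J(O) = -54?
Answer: -24537/1565894 ≈ -0.015670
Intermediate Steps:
c(Y) = -3 + Y
J(-19)/2612 + c(-1*15)/(-3597) = -54/2612 + (-3 - 1*15)/(-3597) = -54*1/2612 + (-3 - 15)*(-1/3597) = -27/1306 - 18*(-1/3597) = -27/1306 + 6/1199 = -24537/1565894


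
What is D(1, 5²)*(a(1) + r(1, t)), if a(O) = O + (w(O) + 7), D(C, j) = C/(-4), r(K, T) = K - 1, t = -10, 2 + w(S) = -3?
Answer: -¾ ≈ -0.75000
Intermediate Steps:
w(S) = -5 (w(S) = -2 - 3 = -5)
r(K, T) = -1 + K
D(C, j) = -C/4 (D(C, j) = C*(-¼) = -C/4)
a(O) = 2 + O (a(O) = O + (-5 + 7) = O + 2 = 2 + O)
D(1, 5²)*(a(1) + r(1, t)) = (-¼*1)*((2 + 1) + (-1 + 1)) = -(3 + 0)/4 = -¼*3 = -¾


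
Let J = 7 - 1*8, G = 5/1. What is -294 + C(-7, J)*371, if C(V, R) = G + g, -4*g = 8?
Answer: 819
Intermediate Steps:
G = 5 (G = 5*1 = 5)
J = -1 (J = 7 - 8 = -1)
g = -2 (g = -1/4*8 = -2)
C(V, R) = 3 (C(V, R) = 5 - 2 = 3)
-294 + C(-7, J)*371 = -294 + 3*371 = -294 + 1113 = 819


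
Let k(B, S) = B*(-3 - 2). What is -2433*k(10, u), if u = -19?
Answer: 121650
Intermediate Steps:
k(B, S) = -5*B (k(B, S) = B*(-5) = -5*B)
-2433*k(10, u) = -(-12165)*10 = -2433*(-50) = 121650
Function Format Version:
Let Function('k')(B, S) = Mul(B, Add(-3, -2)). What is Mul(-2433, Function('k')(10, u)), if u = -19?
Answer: 121650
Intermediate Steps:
Function('k')(B, S) = Mul(-5, B) (Function('k')(B, S) = Mul(B, -5) = Mul(-5, B))
Mul(-2433, Function('k')(10, u)) = Mul(-2433, Mul(-5, 10)) = Mul(-2433, -50) = 121650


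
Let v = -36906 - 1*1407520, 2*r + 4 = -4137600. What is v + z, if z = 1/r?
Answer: -2988231397653/2068802 ≈ -1.4444e+6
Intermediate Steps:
r = -2068802 (r = -2 + (½)*(-4137600) = -2 - 2068800 = -2068802)
v = -1444426 (v = -36906 - 1407520 = -1444426)
z = -1/2068802 (z = 1/(-2068802) = -1/2068802 ≈ -4.8337e-7)
v + z = -1444426 - 1/2068802 = -2988231397653/2068802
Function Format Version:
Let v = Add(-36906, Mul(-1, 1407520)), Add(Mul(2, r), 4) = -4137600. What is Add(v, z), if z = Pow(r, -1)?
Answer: Rational(-2988231397653, 2068802) ≈ -1.4444e+6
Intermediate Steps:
r = -2068802 (r = Add(-2, Mul(Rational(1, 2), -4137600)) = Add(-2, -2068800) = -2068802)
v = -1444426 (v = Add(-36906, -1407520) = -1444426)
z = Rational(-1, 2068802) (z = Pow(-2068802, -1) = Rational(-1, 2068802) ≈ -4.8337e-7)
Add(v, z) = Add(-1444426, Rational(-1, 2068802)) = Rational(-2988231397653, 2068802)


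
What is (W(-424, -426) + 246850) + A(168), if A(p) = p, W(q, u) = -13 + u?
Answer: 246579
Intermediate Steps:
(W(-424, -426) + 246850) + A(168) = ((-13 - 426) + 246850) + 168 = (-439 + 246850) + 168 = 246411 + 168 = 246579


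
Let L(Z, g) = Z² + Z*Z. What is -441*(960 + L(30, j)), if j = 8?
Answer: -1217160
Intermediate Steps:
L(Z, g) = 2*Z² (L(Z, g) = Z² + Z² = 2*Z²)
-441*(960 + L(30, j)) = -441*(960 + 2*30²) = -441*(960 + 2*900) = -441*(960 + 1800) = -441*2760 = -1217160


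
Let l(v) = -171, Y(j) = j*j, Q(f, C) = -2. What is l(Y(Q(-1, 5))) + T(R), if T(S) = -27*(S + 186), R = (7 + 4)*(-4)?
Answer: -4005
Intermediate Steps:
Y(j) = j**2
R = -44 (R = 11*(-4) = -44)
T(S) = -5022 - 27*S (T(S) = -27*(186 + S) = -5022 - 27*S)
l(Y(Q(-1, 5))) + T(R) = -171 + (-5022 - 27*(-44)) = -171 + (-5022 + 1188) = -171 - 3834 = -4005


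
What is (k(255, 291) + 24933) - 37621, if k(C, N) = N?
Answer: -12397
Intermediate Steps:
(k(255, 291) + 24933) - 37621 = (291 + 24933) - 37621 = 25224 - 37621 = -12397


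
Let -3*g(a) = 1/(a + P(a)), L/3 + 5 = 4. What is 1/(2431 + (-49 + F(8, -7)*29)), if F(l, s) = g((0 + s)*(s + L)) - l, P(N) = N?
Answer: 420/902971 ≈ 0.00046513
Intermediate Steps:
L = -3 (L = -15 + 3*4 = -15 + 12 = -3)
g(a) = -1/(6*a) (g(a) = -1/(3*(a + a)) = -1/(2*a)/3 = -1/(6*a))
F(l, s) = -l - 1/(6*s*(-3 + s)) (F(l, s) = -1/((0 + s)*(s - 3))/6 - l = -1/(s*(-3 + s))/6 - l = -1/(6*s*(-3 + s)) - l = -l - 1/(6*s*(-3 + s)))
1/(2431 + (-49 + F(8, -7)*29)) = 1/(2431 + (-49 + ((-⅙ - 1*8*(-7)*(-3 - 7))/((-7)*(-3 - 7)))*29)) = 1/(2431 + (-49 - ⅐*(-⅙ - 1*8*(-7)*(-10))/(-10)*29)) = 1/(2431 + (-49 - ⅐*(-⅒)*(-⅙ - 560)*29)) = 1/(2431 + (-49 - ⅐*(-⅒)*(-3361/6)*29)) = 1/(2431 + (-49 - 3361/420*29)) = 1/(2431 + (-49 - 97469/420)) = 1/(2431 - 118049/420) = 1/(902971/420) = 420/902971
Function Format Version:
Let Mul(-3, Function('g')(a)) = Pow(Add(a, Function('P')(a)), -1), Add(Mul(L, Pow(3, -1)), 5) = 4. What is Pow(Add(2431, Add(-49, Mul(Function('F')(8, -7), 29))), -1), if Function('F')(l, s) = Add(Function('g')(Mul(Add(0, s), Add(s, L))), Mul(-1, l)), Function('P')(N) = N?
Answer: Rational(420, 902971) ≈ 0.00046513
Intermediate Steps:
L = -3 (L = Add(-15, Mul(3, 4)) = Add(-15, 12) = -3)
Function('g')(a) = Mul(Rational(-1, 6), Pow(a, -1)) (Function('g')(a) = Mul(Rational(-1, 3), Pow(Add(a, a), -1)) = Mul(Rational(-1, 3), Pow(Mul(2, a), -1)) = Mul(Rational(-1, 3), Mul(Rational(1, 2), Pow(a, -1))) = Mul(Rational(-1, 6), Pow(a, -1)))
Function('F')(l, s) = Add(Mul(-1, l), Mul(Rational(-1, 6), Pow(s, -1), Pow(Add(-3, s), -1))) (Function('F')(l, s) = Add(Mul(Rational(-1, 6), Pow(Mul(Add(0, s), Add(s, -3)), -1)), Mul(-1, l)) = Add(Mul(Rational(-1, 6), Pow(Mul(s, Add(-3, s)), -1)), Mul(-1, l)) = Add(Mul(Rational(-1, 6), Mul(Pow(s, -1), Pow(Add(-3, s), -1))), Mul(-1, l)) = Add(Mul(Rational(-1, 6), Pow(s, -1), Pow(Add(-3, s), -1)), Mul(-1, l)) = Add(Mul(-1, l), Mul(Rational(-1, 6), Pow(s, -1), Pow(Add(-3, s), -1))))
Pow(Add(2431, Add(-49, Mul(Function('F')(8, -7), 29))), -1) = Pow(Add(2431, Add(-49, Mul(Mul(Pow(-7, -1), Pow(Add(-3, -7), -1), Add(Rational(-1, 6), Mul(-1, 8, -7, Add(-3, -7)))), 29))), -1) = Pow(Add(2431, Add(-49, Mul(Mul(Rational(-1, 7), Pow(-10, -1), Add(Rational(-1, 6), Mul(-1, 8, -7, -10))), 29))), -1) = Pow(Add(2431, Add(-49, Mul(Mul(Rational(-1, 7), Rational(-1, 10), Add(Rational(-1, 6), -560)), 29))), -1) = Pow(Add(2431, Add(-49, Mul(Mul(Rational(-1, 7), Rational(-1, 10), Rational(-3361, 6)), 29))), -1) = Pow(Add(2431, Add(-49, Mul(Rational(-3361, 420), 29))), -1) = Pow(Add(2431, Add(-49, Rational(-97469, 420))), -1) = Pow(Add(2431, Rational(-118049, 420)), -1) = Pow(Rational(902971, 420), -1) = Rational(420, 902971)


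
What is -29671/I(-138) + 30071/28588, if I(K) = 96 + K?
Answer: 60678395/85764 ≈ 707.50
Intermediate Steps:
-29671/I(-138) + 30071/28588 = -29671/(96 - 138) + 30071/28588 = -29671/(-42) + 30071*(1/28588) = -29671*(-1/42) + 30071/28588 = 29671/42 + 30071/28588 = 60678395/85764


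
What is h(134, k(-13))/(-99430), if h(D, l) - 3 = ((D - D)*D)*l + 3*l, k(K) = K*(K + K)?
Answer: -1017/99430 ≈ -0.010228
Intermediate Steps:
k(K) = 2*K² (k(K) = K*(2*K) = 2*K²)
h(D, l) = 3 + 3*l (h(D, l) = 3 + (((D - D)*D)*l + 3*l) = 3 + ((0*D)*l + 3*l) = 3 + (0*l + 3*l) = 3 + (0 + 3*l) = 3 + 3*l)
h(134, k(-13))/(-99430) = (3 + 3*(2*(-13)²))/(-99430) = (3 + 3*(2*169))*(-1/99430) = (3 + 3*338)*(-1/99430) = (3 + 1014)*(-1/99430) = 1017*(-1/99430) = -1017/99430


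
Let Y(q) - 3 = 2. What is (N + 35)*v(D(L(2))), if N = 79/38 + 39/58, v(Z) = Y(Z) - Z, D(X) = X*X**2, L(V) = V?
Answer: -62403/551 ≈ -113.25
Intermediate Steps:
Y(q) = 5 (Y(q) = 3 + 2 = 5)
D(X) = X**3
v(Z) = 5 - Z
N = 1516/551 (N = 79*(1/38) + 39*(1/58) = 79/38 + 39/58 = 1516/551 ≈ 2.7514)
(N + 35)*v(D(L(2))) = (1516/551 + 35)*(5 - 1*2**3) = 20801*(5 - 1*8)/551 = 20801*(5 - 8)/551 = (20801/551)*(-3) = -62403/551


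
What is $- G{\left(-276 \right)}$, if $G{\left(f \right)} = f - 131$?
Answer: $407$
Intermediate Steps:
$G{\left(f \right)} = -131 + f$
$- G{\left(-276 \right)} = - (-131 - 276) = \left(-1\right) \left(-407\right) = 407$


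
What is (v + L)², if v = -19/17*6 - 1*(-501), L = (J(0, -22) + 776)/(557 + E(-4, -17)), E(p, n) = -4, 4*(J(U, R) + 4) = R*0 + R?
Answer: 1772617971609/7214596 ≈ 2.4570e+5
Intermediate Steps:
J(U, R) = -4 + R/4 (J(U, R) = -4 + (R*0 + R)/4 = -4 + (0 + R)/4 = -4 + R/4)
L = 219/158 (L = ((-4 + (¼)*(-22)) + 776)/(557 - 4) = ((-4 - 11/2) + 776)/553 = (-19/2 + 776)*(1/553) = (1533/2)*(1/553) = 219/158 ≈ 1.3861)
v = 8403/17 (v = -19*1/17*6 + 501 = -19/17*6 + 501 = -114/17 + 501 = 8403/17 ≈ 494.29)
(v + L)² = (8403/17 + 219/158)² = (1331397/2686)² = 1772617971609/7214596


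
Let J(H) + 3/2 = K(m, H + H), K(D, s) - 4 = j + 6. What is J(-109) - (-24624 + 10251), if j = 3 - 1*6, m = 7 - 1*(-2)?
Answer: 28757/2 ≈ 14379.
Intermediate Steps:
m = 9 (m = 7 + 2 = 9)
j = -3 (j = 3 - 6 = -3)
K(D, s) = 7 (K(D, s) = 4 + (-3 + 6) = 4 + 3 = 7)
J(H) = 11/2 (J(H) = -3/2 + 7 = 11/2)
J(-109) - (-24624 + 10251) = 11/2 - (-24624 + 10251) = 11/2 - 1*(-14373) = 11/2 + 14373 = 28757/2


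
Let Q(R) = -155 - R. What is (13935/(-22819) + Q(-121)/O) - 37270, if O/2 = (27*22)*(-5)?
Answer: -2525919465127/67772430 ≈ -37271.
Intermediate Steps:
O = -5940 (O = 2*((27*22)*(-5)) = 2*(594*(-5)) = 2*(-2970) = -5940)
(13935/(-22819) + Q(-121)/O) - 37270 = (13935/(-22819) + (-155 - 1*(-121))/(-5940)) - 37270 = (13935*(-1/22819) + (-155 + 121)*(-1/5940)) - 37270 = (-13935/22819 - 34*(-1/5940)) - 37270 = (-13935/22819 + 17/2970) - 37270 = -40999027/67772430 - 37270 = -2525919465127/67772430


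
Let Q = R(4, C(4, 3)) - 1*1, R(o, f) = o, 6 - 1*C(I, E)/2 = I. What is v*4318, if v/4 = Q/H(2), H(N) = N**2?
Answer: 12954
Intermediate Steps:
C(I, E) = 12 - 2*I
Q = 3 (Q = 4 - 1*1 = 4 - 1 = 3)
v = 3 (v = 4*(3/(2**2)) = 4*(3/4) = 3)
v*4318 = 3*4318 = 12954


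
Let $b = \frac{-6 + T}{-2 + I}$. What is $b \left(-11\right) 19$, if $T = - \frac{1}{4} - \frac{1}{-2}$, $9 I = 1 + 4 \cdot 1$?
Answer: $- \frac{43263}{52} \approx -831.98$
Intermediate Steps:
$I = \frac{5}{9}$ ($I = \frac{1 + 4 \cdot 1}{9} = \frac{1 + 4}{9} = \frac{1}{9} \cdot 5 = \frac{5}{9} \approx 0.55556$)
$T = \frac{1}{4}$ ($T = \left(-1\right) \frac{1}{4} - - \frac{1}{2} = - \frac{1}{4} + \frac{1}{2} = \frac{1}{4} \approx 0.25$)
$b = \frac{207}{52}$ ($b = \frac{-6 + \frac{1}{4}}{-2 + \frac{5}{9}} = - \frac{23}{4 \left(- \frac{13}{9}\right)} = \left(- \frac{23}{4}\right) \left(- \frac{9}{13}\right) = \frac{207}{52} \approx 3.9808$)
$b \left(-11\right) 19 = \frac{207}{52} \left(-11\right) 19 = \left(- \frac{2277}{52}\right) 19 = - \frac{43263}{52}$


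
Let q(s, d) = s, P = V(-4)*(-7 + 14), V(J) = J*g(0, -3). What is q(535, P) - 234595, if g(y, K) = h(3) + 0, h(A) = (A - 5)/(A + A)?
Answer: -234060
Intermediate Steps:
h(A) = (-5 + A)/(2*A) (h(A) = (-5 + A)/((2*A)) = (-5 + A)*(1/(2*A)) = (-5 + A)/(2*A))
g(y, K) = -⅓ (g(y, K) = (½)*(-5 + 3)/3 + 0 = (½)*(⅓)*(-2) + 0 = -⅓ + 0 = -⅓)
V(J) = -J/3 (V(J) = J*(-⅓) = -J/3)
P = 28/3 (P = (-⅓*(-4))*(-7 + 14) = (4/3)*7 = 28/3 ≈ 9.3333)
q(535, P) - 234595 = 535 - 234595 = -234060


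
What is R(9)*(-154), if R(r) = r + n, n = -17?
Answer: 1232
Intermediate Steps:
R(r) = -17 + r (R(r) = r - 17 = -17 + r)
R(9)*(-154) = (-17 + 9)*(-154) = -8*(-154) = 1232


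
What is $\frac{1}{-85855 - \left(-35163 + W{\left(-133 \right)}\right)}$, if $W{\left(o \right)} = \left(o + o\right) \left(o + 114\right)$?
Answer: $- \frac{1}{55746} \approx -1.7938 \cdot 10^{-5}$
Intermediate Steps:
$W{\left(o \right)} = 2 o \left(114 + o\right)$
$\frac{1}{-85855 - \left(-35163 + W{\left(-133 \right)}\right)} = \frac{1}{-85855 + \left(35163 - 2 \left(-133\right) \left(114 - 133\right)\right)} = \frac{1}{-85855 + \left(35163 - 2 \left(-133\right) \left(-19\right)\right)} = \frac{1}{-85855 + \left(35163 - 5054\right)} = \frac{1}{-85855 + 30109} = \frac{1}{-55746} = - \frac{1}{55746}$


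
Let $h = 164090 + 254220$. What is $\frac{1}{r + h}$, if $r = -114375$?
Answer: $\frac{1}{303935} \approx 3.2902 \cdot 10^{-6}$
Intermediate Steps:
$h = 418310$
$\frac{1}{r + h} = \frac{1}{-114375 + 418310} = \frac{1}{303935}$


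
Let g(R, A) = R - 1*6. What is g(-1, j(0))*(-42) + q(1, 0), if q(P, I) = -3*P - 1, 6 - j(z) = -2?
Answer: 290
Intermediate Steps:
j(z) = 8 (j(z) = 6 - 1*(-2) = 6 + 2 = 8)
g(R, A) = -6 + R (g(R, A) = R - 6 = -6 + R)
q(P, I) = -1 - 3*P
g(-1, j(0))*(-42) + q(1, 0) = (-6 - 1)*(-42) + (-1 - 3*1) = -7*(-42) + (-1 - 3) = 294 - 4 = 290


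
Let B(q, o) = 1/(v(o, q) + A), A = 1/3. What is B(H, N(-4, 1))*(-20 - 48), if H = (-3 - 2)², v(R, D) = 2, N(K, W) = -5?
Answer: -204/7 ≈ -29.143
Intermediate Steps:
H = 25 (H = (-5)² = 25)
A = ⅓ ≈ 0.33333
B(q, o) = 3/7 (B(q, o) = 1/(2 + ⅓) = 1/(7/3) = 3/7)
B(H, N(-4, 1))*(-20 - 48) = 3*(-20 - 48)/7 = (3/7)*(-68) = -204/7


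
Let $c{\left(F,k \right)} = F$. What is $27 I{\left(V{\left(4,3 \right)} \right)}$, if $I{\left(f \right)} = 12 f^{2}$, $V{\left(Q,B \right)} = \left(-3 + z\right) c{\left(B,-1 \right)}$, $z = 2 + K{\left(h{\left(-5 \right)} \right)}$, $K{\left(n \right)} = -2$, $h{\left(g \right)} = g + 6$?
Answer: $26244$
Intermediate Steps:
$h{\left(g \right)} = 6 + g$
$z = 0$ ($z = 2 - 2 = 0$)
$V{\left(Q,B \right)} = - 3 B$ ($V{\left(Q,B \right)} = \left(-3 + 0\right) B = - 3 B$)
$27 I{\left(V{\left(4,3 \right)} \right)} = 27 \cdot 12 \left(\left(-3\right) 3\right)^{2} = 27 \cdot 12 \left(-9\right)^{2} = 27 \cdot 12 \cdot 81 = 27 \cdot 972 = 26244$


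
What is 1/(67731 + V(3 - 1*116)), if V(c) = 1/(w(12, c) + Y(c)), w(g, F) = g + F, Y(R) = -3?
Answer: 104/7044023 ≈ 1.4764e-5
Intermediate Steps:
w(g, F) = F + g
V(c) = 1/(9 + c) (V(c) = 1/((c + 12) - 3) = 1/((12 + c) - 3) = 1/(9 + c))
1/(67731 + V(3 - 1*116)) = 1/(67731 + 1/(9 + (3 - 1*116))) = 1/(67731 + 1/(9 + (3 - 116))) = 1/(67731 + 1/(9 - 113)) = 1/(67731 + 1/(-104)) = 1/(67731 - 1/104) = 1/(7044023/104) = 104/7044023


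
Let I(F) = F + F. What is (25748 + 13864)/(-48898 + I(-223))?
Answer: -3301/4112 ≈ -0.80277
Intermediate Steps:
I(F) = 2*F
(25748 + 13864)/(-48898 + I(-223)) = (25748 + 13864)/(-48898 + 2*(-223)) = 39612/(-48898 - 446) = 39612/(-49344) = 39612*(-1/49344) = -3301/4112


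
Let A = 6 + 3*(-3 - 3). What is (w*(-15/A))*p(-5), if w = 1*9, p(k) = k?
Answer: -225/4 ≈ -56.250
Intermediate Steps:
w = 9
A = -12 (A = 6 + 3*(-6) = 6 - 18 = -12)
(w*(-15/A))*p(-5) = (9*(-15/(-12)))*(-5) = (9*(-15*(-1/12)))*(-5) = (9*(5/4))*(-5) = (45/4)*(-5) = -225/4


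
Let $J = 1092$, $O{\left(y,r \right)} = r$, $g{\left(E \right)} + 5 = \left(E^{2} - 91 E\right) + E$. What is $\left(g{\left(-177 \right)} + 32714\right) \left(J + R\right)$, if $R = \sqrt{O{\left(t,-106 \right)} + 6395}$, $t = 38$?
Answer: $87325056 + 79968 \sqrt{6289} \approx 9.3667 \cdot 10^{7}$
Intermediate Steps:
$g{\left(E \right)} = -5 + E^{2} - 90 E$ ($g{\left(E \right)} = -5 + \left(\left(E^{2} - 91 E\right) + E\right) = -5 + \left(E^{2} - 90 E\right) = -5 + E^{2} - 90 E$)
$R = \sqrt{6289}$ ($R = \sqrt{-106 + 6395} = \sqrt{6289} \approx 79.303$)
$\left(g{\left(-177 \right)} + 32714\right) \left(J + R\right) = \left(\left(-5 + \left(-177\right)^{2} - -15930\right) + 32714\right) \left(1092 + \sqrt{6289}\right) = \left(\left(-5 + 31329 + 15930\right) + 32714\right) \left(1092 + \sqrt{6289}\right) = \left(47254 + 32714\right) \left(1092 + \sqrt{6289}\right) = 79968 \left(1092 + \sqrt{6289}\right) = 87325056 + 79968 \sqrt{6289}$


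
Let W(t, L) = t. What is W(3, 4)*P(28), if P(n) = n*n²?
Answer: 65856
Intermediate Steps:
P(n) = n³
W(3, 4)*P(28) = 3*28³ = 3*21952 = 65856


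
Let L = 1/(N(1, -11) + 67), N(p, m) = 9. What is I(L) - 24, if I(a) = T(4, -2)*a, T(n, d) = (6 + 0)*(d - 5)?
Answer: -933/38 ≈ -24.553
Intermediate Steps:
T(n, d) = -30 + 6*d (T(n, d) = 6*(-5 + d) = -30 + 6*d)
L = 1/76 (L = 1/(9 + 67) = 1/76 ≈ 0.013158)
I(a) = -42*a (I(a) = (-30 + 6*(-2))*a = (-30 - 12)*a = -42*a)
I(L) - 24 = -42*1/76 - 24 = -21/38 - 24 = -933/38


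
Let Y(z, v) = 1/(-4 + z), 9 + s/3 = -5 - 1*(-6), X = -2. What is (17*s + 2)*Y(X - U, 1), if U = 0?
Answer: 203/3 ≈ 67.667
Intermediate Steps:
s = -24 (s = -27 + 3*(-5 - 1*(-6)) = -27 + 3*(-5 + 6) = -27 + 3*1 = -27 + 3 = -24)
(17*s + 2)*Y(X - U, 1) = (17*(-24) + 2)/(-4 + (-2 - 1*0)) = (-408 + 2)/(-4 + (-2 + 0)) = -406/(-4 - 2) = -406/(-6) = -406*(-⅙) = 203/3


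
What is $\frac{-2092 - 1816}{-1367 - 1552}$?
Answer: $\frac{3908}{2919} \approx 1.3388$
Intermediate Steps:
$\frac{-2092 - 1816}{-1367 - 1552} = - \frac{3908}{-2919} = \left(-3908\right) \left(- \frac{1}{2919}\right) = \frac{3908}{2919}$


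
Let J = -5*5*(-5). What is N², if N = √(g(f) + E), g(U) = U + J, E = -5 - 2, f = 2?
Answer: 120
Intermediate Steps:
E = -7
J = 125 (J = -25*(-5) = 125)
g(U) = 125 + U (g(U) = U + 125 = 125 + U)
N = 2*√30 (N = √((125 + 2) - 7) = √(127 - 7) = √120 = 2*√30 ≈ 10.954)
N² = (2*√30)² = 120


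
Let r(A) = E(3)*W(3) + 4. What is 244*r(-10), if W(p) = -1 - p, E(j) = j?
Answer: -1952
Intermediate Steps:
r(A) = -8 (r(A) = 3*(-1 - 1*3) + 4 = 3*(-1 - 3) + 4 = 3*(-4) + 4 = -12 + 4 = -8)
244*r(-10) = 244*(-8) = -1952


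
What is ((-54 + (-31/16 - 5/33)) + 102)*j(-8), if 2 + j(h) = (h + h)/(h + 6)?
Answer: 24241/88 ≈ 275.47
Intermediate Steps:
j(h) = -2 + 2*h/(6 + h) (j(h) = -2 + (h + h)/(h + 6) = -2 + (2*h)/(6 + h) = -2 + 2*h/(6 + h))
((-54 + (-31/16 - 5/33)) + 102)*j(-8) = ((-54 + (-31/16 - 5/33)) + 102)*(-12/(6 - 8)) = ((-54 + (-31*1/16 - 5*1/33)) + 102)*(-12/(-2)) = ((-54 + (-31/16 - 5/33)) + 102)*(-12*(-½)) = ((-54 - 1103/528) + 102)*6 = (-29615/528 + 102)*6 = (24241/528)*6 = 24241/88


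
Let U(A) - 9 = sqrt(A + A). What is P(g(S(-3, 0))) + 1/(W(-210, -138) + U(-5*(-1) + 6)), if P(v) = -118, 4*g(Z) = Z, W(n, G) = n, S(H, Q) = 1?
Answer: -4764923/40379 - sqrt(22)/40379 ≈ -118.01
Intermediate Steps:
g(Z) = Z/4
U(A) = 9 + sqrt(2)*sqrt(A) (U(A) = 9 + sqrt(A + A) = 9 + sqrt(2*A) = 9 + sqrt(2)*sqrt(A))
P(g(S(-3, 0))) + 1/(W(-210, -138) + U(-5*(-1) + 6)) = -118 + 1/(-210 + (9 + sqrt(2)*sqrt(-5*(-1) + 6))) = -118 + 1/(-210 + (9 + sqrt(2)*sqrt(5 + 6))) = -118 + 1/(-210 + (9 + sqrt(2)*sqrt(11))) = -118 + 1/(-210 + (9 + sqrt(22))) = -118 + 1/(-201 + sqrt(22))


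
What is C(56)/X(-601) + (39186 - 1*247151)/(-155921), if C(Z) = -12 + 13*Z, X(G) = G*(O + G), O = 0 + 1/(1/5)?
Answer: 18650967644/13962569629 ≈ 1.3358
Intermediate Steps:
O = 5 (O = 0 + 1/(⅕) = 0 + 5 = 5)
X(G) = G*(5 + G)
C(56)/X(-601) + (39186 - 1*247151)/(-155921) = (-12 + 13*56)/((-601*(5 - 601))) + (39186 - 1*247151)/(-155921) = (-12 + 728)/((-601*(-596))) + (39186 - 247151)*(-1/155921) = 716/358196 - 207965*(-1/155921) = 716*(1/358196) + 207965/155921 = 179/89549 + 207965/155921 = 18650967644/13962569629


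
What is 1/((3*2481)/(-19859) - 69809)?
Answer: -19859/1386344374 ≈ -1.4325e-5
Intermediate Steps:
1/((3*2481)/(-19859) - 69809) = 1/(7443*(-1/19859) - 69809) = 1/(-7443/19859 - 69809) = 1/(-1386344374/19859) = -19859/1386344374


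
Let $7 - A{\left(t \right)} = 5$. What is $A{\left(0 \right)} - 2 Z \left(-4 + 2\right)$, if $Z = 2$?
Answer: $10$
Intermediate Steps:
$A{\left(t \right)} = 2$ ($A{\left(t \right)} = 7 - 5 = 2$)
$A{\left(0 \right)} - 2 Z \left(-4 + 2\right) = 2 - 2 \cdot 2 \left(-4 + 2\right) = 2 - 2 \cdot 2 \left(-2\right) = 2 - -8 = 2 + 8 = 10$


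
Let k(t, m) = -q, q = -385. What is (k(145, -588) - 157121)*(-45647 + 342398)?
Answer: -46511564736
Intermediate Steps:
k(t, m) = 385 (k(t, m) = -1*(-385) = 385)
(k(145, -588) - 157121)*(-45647 + 342398) = (385 - 157121)*(-45647 + 342398) = -156736*296751 = -46511564736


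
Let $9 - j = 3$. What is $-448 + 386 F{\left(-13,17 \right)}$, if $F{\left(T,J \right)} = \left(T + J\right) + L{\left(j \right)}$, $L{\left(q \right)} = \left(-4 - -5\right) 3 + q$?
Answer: $4570$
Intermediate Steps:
$j = 6$ ($j = 9 - 3 = 6$)
$L{\left(q \right)} = 3 + q$ ($L{\left(q \right)} = \left(-4 + 5\right) 3 + q = 1 \cdot 3 + q = 3 + q$)
$F{\left(T,J \right)} = 9 + J + T$ ($F{\left(T,J \right)} = \left(T + J\right) + \left(3 + 6\right) = \left(J + T\right) + 9 = 9 + J + T$)
$-448 + 386 F{\left(-13,17 \right)} = -448 + 386 \left(9 + 17 - 13\right) = -448 + 386 \cdot 13 = -448 + 5018 = 4570$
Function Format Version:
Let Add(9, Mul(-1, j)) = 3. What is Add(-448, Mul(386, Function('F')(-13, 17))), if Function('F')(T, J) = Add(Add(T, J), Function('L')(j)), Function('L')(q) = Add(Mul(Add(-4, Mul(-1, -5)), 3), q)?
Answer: 4570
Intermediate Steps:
j = 6 (j = Add(9, Mul(-1, 3)) = Add(9, -3) = 6)
Function('L')(q) = Add(3, q) (Function('L')(q) = Add(Mul(Add(-4, 5), 3), q) = Add(Mul(1, 3), q) = Add(3, q))
Function('F')(T, J) = Add(9, J, T) (Function('F')(T, J) = Add(Add(T, J), Add(3, 6)) = Add(Add(J, T), 9) = Add(9, J, T))
Add(-448, Mul(386, Function('F')(-13, 17))) = Add(-448, Mul(386, Add(9, 17, -13))) = Add(-448, Mul(386, 13)) = Add(-448, 5018) = 4570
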